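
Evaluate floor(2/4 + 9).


2/4 = 0.5
0.5 + 9 = 9.5
floor(9.5) = 9

9


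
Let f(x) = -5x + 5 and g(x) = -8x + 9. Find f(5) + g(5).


f(5) = -20
g(5) = -31
Sum = -51

-51


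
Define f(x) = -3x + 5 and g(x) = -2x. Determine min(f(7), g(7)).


f(7) = -16
g(7) = -14
min = -16

-16


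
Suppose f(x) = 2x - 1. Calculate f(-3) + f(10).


f(-3) = -7
f(10) = 19
Sum = 12

12


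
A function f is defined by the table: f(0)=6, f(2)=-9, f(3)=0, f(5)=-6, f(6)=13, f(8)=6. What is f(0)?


Reading from the table at x = 0

6


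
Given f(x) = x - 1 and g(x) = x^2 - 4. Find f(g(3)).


g(3) = 5
f(5) = 4

4


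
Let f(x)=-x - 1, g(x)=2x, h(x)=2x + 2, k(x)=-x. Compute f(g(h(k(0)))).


k(0) = 0
h(0) = 2
g(2) = 4
f(4) = -5

-5


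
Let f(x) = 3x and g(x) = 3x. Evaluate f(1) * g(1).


f(1) = 3
g(1) = 3
Product = 9

9


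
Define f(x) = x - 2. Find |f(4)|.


f(4) = 2
|2| = 2

2


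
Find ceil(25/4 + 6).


25/4 = 6.25
6.25 + 6 = 12.25
ceil(12.25) = 13

13


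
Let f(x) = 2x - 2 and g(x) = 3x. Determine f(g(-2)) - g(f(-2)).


f(g(-2)) = -14
g(f(-2)) = -18
Difference = 4

4


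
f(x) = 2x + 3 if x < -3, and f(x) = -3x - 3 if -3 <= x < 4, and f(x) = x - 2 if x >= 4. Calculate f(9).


9 satisfies x >= 4
f(9) = 7

7


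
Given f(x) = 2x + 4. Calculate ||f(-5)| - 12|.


f(-5) = -6
|-6| = 6
|6 - 12| = 6

6


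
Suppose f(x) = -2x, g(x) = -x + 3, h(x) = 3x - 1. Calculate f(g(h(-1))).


h(-1) = -4
g(-4) = 7
f(7) = -14

-14


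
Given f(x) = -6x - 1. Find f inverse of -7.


1


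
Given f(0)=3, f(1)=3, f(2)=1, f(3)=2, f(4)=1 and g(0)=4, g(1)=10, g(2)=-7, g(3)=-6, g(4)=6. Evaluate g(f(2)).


f(2) = 1
g(1) = 10

10


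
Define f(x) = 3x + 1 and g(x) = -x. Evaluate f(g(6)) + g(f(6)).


-36


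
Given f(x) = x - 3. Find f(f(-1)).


f(-1) = -4
f(-4) = -7

-7


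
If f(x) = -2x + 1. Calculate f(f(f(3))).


f(3) = -5
f(-5) = 11
f(11) = -21

-21


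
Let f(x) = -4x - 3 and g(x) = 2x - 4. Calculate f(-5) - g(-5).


f(-5) = 17
g(-5) = -14
Difference = 31

31


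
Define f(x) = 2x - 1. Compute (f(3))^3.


f(3) = 5
(5)^3 = 125

125


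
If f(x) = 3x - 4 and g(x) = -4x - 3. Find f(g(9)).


g(9) = -39
f(-39) = -121

-121


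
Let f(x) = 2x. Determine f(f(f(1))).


8


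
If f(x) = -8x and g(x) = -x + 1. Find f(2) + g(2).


f(2) = -16
g(2) = -1
Sum = -17

-17


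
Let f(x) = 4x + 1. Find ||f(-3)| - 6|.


f(-3) = -11
|-11| = 11
|11 - 6| = 5

5


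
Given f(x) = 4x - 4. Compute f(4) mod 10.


f(4) = 12
12 mod 10 = 2

2


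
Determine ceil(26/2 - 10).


26/2 = 13
13 - 10 = 3
ceil(3) = 3

3


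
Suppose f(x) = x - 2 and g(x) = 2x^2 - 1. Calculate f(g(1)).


-1


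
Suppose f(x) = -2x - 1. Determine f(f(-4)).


-15


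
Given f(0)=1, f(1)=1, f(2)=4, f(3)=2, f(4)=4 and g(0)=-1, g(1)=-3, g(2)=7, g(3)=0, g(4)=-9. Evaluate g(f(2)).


f(2) = 4
g(4) = -9

-9


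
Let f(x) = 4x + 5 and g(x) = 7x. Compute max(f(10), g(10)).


f(10) = 45
g(10) = 70
max = 70

70


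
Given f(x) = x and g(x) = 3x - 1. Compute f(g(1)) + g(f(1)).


f(g(1)) = 2
g(f(1)) = 2
Sum = 4

4


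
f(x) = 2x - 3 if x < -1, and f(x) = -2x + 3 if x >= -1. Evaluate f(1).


1 satisfies x >= -1
f(1) = 1

1


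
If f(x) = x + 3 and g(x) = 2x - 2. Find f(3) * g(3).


24


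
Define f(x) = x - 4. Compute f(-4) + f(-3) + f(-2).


f(-4) = -8
f(-3) = -7
f(-2) = -6
Sum = -21

-21


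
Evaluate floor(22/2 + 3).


14


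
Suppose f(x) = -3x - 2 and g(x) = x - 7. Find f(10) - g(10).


-35


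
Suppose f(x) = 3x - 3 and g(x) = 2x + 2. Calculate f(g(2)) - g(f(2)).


f(g(2)) = 15
g(f(2)) = 8
Difference = 7

7


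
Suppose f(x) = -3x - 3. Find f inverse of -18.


Solve -3x - 3 = -18
x = (-18 + 3) / (-3) = 5

5


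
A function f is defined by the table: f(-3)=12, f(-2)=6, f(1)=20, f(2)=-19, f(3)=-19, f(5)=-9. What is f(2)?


Reading from the table at x = 2

-19


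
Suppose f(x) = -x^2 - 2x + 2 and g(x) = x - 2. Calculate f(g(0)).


g(0) = -2
f(-2) = (-1)*(-2)^2 - 2*(-2) + 2 = 2

2


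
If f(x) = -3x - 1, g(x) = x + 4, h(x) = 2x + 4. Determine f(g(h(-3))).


h(-3) = -2
g(-2) = 2
f(2) = -7

-7


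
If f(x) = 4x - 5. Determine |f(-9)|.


f(-9) = -41
|-41| = 41

41


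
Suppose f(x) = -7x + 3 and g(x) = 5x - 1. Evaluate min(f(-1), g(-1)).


f(-1) = 10
g(-1) = -6
min = -6

-6


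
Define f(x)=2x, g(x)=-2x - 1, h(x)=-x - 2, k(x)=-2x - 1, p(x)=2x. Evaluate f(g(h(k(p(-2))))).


p(-2) = -4
k(-4) = 7
h(7) = -9
g(-9) = 17
f(17) = 34

34


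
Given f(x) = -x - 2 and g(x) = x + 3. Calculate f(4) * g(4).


f(4) = -6
g(4) = 7
Product = -42

-42


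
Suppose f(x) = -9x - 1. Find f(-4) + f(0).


34


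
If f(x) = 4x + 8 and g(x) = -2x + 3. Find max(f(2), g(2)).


f(2) = 16
g(2) = -1
max = 16

16


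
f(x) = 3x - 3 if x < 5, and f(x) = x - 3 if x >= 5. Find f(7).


7 satisfies x >= 5
f(7) = 4

4


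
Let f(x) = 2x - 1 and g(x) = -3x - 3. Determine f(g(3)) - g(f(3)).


-7


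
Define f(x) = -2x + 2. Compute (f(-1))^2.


f(-1) = 4
(4)^2 = 16

16


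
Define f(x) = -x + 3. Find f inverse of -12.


Solve -x + 3 = -12
x = (-12 - 3) / (-1) = 15

15


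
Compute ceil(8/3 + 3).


8/3 = 2.6667
2.6667 + 3 = 5.6667
ceil(5.6667) = 6

6


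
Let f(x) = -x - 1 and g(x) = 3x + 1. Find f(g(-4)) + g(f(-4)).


f(g(-4)) = 10
g(f(-4)) = 10
Sum = 20

20


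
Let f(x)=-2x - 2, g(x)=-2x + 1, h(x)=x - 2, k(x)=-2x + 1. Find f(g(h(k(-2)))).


k(-2) = 5
h(5) = 3
g(3) = -5
f(-5) = 8

8


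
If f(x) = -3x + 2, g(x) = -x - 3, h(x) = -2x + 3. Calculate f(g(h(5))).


h(5) = -7
g(-7) = 4
f(4) = -10

-10


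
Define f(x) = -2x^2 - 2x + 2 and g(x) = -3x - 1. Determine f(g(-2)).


g(-2) = 5
f(5) = (-2)*(5)^2 - 2*(5) + 2 = -58

-58


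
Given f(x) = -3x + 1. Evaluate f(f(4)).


f(4) = -11
f(-11) = 34

34


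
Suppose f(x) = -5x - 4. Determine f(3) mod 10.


f(3) = -19
-19 mod 10 = 1

1


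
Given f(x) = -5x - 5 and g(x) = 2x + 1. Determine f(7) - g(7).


f(7) = -40
g(7) = 15
Difference = -55

-55


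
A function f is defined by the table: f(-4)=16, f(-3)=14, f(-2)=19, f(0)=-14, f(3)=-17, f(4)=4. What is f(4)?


4


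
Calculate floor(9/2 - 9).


9/2 = 4.5
4.5 - 9 = -4.5
floor(-4.5) = -5

-5


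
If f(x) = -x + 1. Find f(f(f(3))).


f(3) = -2
f(-2) = 3
f(3) = -2

-2


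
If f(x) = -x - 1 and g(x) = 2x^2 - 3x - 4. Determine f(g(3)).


-6


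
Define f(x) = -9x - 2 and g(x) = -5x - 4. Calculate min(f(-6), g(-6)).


26


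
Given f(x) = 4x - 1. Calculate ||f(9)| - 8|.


27


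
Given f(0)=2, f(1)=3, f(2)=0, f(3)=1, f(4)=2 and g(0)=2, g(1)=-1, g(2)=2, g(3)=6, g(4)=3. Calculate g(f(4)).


f(4) = 2
g(2) = 2

2


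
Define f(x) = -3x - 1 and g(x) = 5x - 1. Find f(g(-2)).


g(-2) = -11
f(-11) = 32

32


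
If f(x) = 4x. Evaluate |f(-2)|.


f(-2) = -8
|-8| = 8

8


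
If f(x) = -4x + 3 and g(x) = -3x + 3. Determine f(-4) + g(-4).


f(-4) = 19
g(-4) = 15
Sum = 34

34


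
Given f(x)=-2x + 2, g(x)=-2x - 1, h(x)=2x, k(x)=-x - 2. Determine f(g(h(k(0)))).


k(0) = -2
h(-2) = -4
g(-4) = 7
f(7) = -12

-12


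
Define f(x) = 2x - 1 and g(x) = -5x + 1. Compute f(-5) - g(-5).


f(-5) = -11
g(-5) = 26
Difference = -37

-37


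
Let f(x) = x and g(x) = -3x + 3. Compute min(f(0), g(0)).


f(0) = 0
g(0) = 3
min = 0

0


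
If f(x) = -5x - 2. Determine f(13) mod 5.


f(13) = -67
-67 mod 5 = 3

3


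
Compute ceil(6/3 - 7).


6/3 = 2
2 - 7 = -5
ceil(-5) = -5

-5


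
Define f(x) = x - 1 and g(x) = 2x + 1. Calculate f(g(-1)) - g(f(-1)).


1


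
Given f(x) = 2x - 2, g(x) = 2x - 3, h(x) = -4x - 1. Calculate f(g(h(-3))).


h(-3) = 11
g(11) = 19
f(19) = 36

36


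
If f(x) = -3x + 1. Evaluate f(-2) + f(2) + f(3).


f(-2) = 7
f(2) = -5
f(3) = -8
Sum = -6

-6


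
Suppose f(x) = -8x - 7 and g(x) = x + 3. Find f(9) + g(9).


f(9) = -79
g(9) = 12
Sum = -67

-67


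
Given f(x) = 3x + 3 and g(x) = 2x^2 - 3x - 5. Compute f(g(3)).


g(3) = 4
f(4) = 15

15


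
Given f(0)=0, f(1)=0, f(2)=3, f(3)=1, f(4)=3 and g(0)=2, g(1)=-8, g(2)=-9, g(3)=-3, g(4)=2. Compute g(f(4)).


-3


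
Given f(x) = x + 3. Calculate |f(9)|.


f(9) = 12
|12| = 12

12


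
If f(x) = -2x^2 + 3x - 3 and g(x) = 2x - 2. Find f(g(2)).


-5


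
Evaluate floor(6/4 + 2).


6/4 = 1.5
1.5 + 2 = 3.5
floor(3.5) = 3

3


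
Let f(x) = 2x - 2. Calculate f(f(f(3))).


10


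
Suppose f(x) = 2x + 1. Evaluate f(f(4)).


f(4) = 9
f(9) = 19

19


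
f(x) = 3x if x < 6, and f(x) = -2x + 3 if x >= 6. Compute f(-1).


-1 satisfies x < 6
f(-1) = -3

-3


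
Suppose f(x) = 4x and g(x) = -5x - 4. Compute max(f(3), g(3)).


f(3) = 12
g(3) = -19
max = 12

12


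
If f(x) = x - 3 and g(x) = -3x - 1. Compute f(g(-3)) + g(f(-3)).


f(g(-3)) = 5
g(f(-3)) = 17
Sum = 22

22


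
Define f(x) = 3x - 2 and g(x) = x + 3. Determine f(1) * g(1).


f(1) = 1
g(1) = 4
Product = 4

4


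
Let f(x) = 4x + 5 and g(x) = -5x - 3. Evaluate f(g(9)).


g(9) = -48
f(-48) = -187

-187


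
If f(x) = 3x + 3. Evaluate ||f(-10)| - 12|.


f(-10) = -27
|-27| = 27
|27 - 12| = 15

15


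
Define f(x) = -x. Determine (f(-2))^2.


f(-2) = 2
(2)^2 = 4

4


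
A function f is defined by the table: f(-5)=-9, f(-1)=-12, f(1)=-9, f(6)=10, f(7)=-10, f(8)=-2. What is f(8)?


Reading from the table at x = 8

-2


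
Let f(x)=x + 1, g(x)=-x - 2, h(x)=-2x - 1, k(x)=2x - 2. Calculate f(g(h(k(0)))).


k(0) = -2
h(-2) = 3
g(3) = -5
f(-5) = -4

-4


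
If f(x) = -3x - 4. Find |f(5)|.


f(5) = -19
|-19| = 19

19


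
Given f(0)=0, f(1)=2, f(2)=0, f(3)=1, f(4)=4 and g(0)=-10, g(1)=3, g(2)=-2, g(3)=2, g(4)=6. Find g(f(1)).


f(1) = 2
g(2) = -2

-2


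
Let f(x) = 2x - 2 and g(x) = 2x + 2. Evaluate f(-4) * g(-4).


f(-4) = -10
g(-4) = -6
Product = 60

60


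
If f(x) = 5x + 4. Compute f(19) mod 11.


f(19) = 99
99 mod 11 = 0

0


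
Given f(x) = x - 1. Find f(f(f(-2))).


f(-2) = -3
f(-3) = -4
f(-4) = -5

-5


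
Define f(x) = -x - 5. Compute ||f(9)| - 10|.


f(9) = -14
|-14| = 14
|14 - 10| = 4

4


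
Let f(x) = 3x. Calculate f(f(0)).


f(0) = 0
f(0) = 0

0


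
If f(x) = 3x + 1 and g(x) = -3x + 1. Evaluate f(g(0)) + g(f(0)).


f(g(0)) = 4
g(f(0)) = -2
Sum = 2

2


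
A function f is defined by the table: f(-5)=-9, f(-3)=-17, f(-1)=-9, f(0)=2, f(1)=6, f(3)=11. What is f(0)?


Reading from the table at x = 0

2


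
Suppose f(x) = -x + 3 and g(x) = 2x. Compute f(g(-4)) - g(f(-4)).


-3


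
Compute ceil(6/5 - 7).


6/5 = 1.2
1.2 - 7 = -5.8
ceil(-5.8) = -5

-5


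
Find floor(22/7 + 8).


22/7 = 3.1429
3.1429 + 8 = 11.1429
floor(11.1429) = 11

11


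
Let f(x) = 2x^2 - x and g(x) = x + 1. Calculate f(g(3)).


28


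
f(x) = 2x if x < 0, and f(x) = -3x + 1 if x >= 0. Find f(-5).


-5 satisfies x < 0
f(-5) = -10

-10


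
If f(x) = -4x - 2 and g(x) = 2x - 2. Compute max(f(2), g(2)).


f(2) = -10
g(2) = 2
max = 2

2


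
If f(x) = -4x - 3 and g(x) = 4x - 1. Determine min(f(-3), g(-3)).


f(-3) = 9
g(-3) = -13
min = -13

-13


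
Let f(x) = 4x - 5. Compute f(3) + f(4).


f(3) = 7
f(4) = 11
Sum = 18

18


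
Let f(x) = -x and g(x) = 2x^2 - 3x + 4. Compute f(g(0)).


-4


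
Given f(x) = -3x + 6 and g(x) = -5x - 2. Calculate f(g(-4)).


g(-4) = 18
f(18) = -48

-48


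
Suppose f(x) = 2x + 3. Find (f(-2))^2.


f(-2) = -1
(-1)^2 = 1

1


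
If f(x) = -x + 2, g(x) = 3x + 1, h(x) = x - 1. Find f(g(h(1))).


1


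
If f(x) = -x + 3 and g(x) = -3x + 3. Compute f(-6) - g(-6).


f(-6) = 9
g(-6) = 21
Difference = -12

-12


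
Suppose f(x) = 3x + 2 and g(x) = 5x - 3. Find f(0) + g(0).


f(0) = 2
g(0) = -3
Sum = -1

-1


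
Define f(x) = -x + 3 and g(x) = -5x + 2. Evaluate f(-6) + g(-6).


41


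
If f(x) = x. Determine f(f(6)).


f(6) = 6
f(6) = 6

6


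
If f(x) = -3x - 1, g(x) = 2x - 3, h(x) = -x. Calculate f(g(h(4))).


32


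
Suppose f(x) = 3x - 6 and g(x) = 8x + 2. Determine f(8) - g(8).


f(8) = 18
g(8) = 66
Difference = -48

-48


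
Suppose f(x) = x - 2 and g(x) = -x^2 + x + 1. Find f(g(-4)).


-21


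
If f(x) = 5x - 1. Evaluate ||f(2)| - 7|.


f(2) = 9
|9| = 9
|9 - 7| = 2

2


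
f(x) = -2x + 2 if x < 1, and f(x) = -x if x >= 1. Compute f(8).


8 satisfies x >= 1
f(8) = -8

-8


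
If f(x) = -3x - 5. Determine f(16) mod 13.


f(16) = -53
-53 mod 13 = 12

12


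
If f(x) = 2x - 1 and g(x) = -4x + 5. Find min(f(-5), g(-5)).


f(-5) = -11
g(-5) = 25
min = -11

-11


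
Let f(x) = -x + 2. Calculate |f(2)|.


f(2) = 0
|0| = 0

0


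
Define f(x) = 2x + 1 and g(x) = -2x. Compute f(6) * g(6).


f(6) = 13
g(6) = -12
Product = -156

-156


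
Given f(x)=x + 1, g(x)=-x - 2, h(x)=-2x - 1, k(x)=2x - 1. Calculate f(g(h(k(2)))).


k(2) = 3
h(3) = -7
g(-7) = 5
f(5) = 6

6


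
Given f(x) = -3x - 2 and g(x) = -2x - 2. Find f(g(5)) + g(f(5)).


66


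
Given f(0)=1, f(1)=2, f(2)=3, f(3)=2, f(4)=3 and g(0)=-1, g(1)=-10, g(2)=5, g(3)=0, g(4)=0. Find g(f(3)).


f(3) = 2
g(2) = 5

5


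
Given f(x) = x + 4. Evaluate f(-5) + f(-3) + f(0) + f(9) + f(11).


f(-5) = -1
f(-3) = 1
f(0) = 4
f(9) = 13
f(11) = 15
Sum = 32

32


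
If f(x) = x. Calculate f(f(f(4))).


f(4) = 4
f(4) = 4
f(4) = 4

4


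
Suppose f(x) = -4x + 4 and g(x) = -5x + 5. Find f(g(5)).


g(5) = -20
f(-20) = 84

84


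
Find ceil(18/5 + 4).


8


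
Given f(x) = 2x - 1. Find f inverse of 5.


Solve 2x - 1 = 5
x = (5 + 1) / 2 = 3

3


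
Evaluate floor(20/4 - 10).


-5


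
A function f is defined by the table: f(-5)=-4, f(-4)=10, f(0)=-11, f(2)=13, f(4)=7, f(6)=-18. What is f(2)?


Reading from the table at x = 2

13


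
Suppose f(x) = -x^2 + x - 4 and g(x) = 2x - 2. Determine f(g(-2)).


g(-2) = -6
f(-6) = (-1)*(-6)^2 + 1*(-6) - 4 = -46

-46


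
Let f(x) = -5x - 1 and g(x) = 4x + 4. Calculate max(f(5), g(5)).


f(5) = -26
g(5) = 24
max = 24

24


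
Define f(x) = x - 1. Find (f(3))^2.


4


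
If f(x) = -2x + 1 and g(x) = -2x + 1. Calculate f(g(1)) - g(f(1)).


f(g(1)) = 3
g(f(1)) = 3
Difference = 0

0


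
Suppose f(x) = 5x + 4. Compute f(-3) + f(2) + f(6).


f(-3) = -11
f(2) = 14
f(6) = 34
Sum = 37

37


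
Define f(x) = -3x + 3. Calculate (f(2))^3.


-27


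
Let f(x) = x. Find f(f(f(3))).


f(3) = 3
f(3) = 3
f(3) = 3

3


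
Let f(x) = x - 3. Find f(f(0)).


f(0) = -3
f(-3) = -6

-6


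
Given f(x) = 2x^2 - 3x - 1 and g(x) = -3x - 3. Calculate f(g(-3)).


g(-3) = 6
f(6) = 2*(6)^2 - 3*(6) - 1 = 53

53


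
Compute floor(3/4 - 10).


-10


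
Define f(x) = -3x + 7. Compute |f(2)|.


f(2) = 1
|1| = 1

1


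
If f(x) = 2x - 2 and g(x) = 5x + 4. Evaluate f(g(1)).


g(1) = 9
f(9) = 16

16


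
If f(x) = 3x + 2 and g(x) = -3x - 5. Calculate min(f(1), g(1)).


f(1) = 5
g(1) = -8
min = -8

-8


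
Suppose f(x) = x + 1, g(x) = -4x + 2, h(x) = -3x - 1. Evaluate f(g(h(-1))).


h(-1) = 2
g(2) = -6
f(-6) = -5

-5


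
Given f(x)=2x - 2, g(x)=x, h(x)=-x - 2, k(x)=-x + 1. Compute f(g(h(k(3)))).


k(3) = -2
h(-2) = 0
g(0) = 0
f(0) = -2

-2


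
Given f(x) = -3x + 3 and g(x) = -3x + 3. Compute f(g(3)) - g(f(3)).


f(g(3)) = 21
g(f(3)) = 21
Difference = 0

0


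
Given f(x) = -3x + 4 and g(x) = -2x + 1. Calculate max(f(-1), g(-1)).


f(-1) = 7
g(-1) = 3
max = 7

7


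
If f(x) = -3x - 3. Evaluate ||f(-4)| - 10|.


f(-4) = 9
|9| = 9
|9 - 10| = 1

1


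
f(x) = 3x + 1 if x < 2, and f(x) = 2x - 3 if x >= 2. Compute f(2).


2 satisfies x >= 2
f(2) = 1

1


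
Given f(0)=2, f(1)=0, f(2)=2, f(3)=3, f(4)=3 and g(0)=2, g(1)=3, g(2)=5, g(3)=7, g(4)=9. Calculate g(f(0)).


f(0) = 2
g(2) = 5

5


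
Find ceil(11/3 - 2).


2


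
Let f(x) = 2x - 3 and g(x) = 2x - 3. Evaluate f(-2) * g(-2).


f(-2) = -7
g(-2) = -7
Product = 49

49


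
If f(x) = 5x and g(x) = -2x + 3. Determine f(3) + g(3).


f(3) = 15
g(3) = -3
Sum = 12

12


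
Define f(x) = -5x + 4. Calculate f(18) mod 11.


f(18) = -86
-86 mod 11 = 2

2


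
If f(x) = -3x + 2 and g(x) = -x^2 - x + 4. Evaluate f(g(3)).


g(3) = -8
f(-8) = 26

26


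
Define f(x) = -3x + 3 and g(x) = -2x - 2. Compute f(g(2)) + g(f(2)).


f(g(2)) = 21
g(f(2)) = 4
Sum = 25

25


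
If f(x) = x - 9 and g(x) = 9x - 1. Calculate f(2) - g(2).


-24


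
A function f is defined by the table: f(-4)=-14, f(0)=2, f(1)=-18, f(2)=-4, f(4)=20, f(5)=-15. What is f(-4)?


Reading from the table at x = -4

-14


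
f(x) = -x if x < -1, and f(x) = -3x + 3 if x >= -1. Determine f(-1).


-1 satisfies x >= -1
f(-1) = 6

6


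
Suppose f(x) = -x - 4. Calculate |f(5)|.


9


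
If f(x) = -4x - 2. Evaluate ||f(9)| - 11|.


27


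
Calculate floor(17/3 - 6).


17/3 = 5.6667
5.6667 - 6 = -0.3333
floor(-0.3333) = -1

-1


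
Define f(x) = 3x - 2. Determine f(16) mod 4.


f(16) = 46
46 mod 4 = 2

2


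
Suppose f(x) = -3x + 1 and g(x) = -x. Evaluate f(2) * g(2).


f(2) = -5
g(2) = -2
Product = 10

10


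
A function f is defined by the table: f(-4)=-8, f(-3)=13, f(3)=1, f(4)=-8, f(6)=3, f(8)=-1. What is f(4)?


-8


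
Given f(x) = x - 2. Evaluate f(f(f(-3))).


f(-3) = -5
f(-5) = -7
f(-7) = -9

-9


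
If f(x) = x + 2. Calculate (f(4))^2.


f(4) = 6
(6)^2 = 36

36


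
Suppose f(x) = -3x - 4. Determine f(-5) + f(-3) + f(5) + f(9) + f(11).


f(-5) = 11
f(-3) = 5
f(5) = -19
f(9) = -31
f(11) = -37
Sum = -71

-71


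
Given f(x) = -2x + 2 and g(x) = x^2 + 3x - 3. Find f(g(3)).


g(3) = 15
f(15) = -28

-28


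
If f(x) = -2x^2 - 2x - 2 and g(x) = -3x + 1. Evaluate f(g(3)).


g(3) = -8
f(-8) = (-2)*(-8)^2 - 2*(-8) - 2 = -114

-114


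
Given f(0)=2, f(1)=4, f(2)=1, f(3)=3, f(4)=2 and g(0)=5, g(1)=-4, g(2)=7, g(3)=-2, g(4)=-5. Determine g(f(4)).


7


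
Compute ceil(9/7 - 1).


9/7 = 1.2857
1.2857 - 1 = 0.2857
ceil(0.2857) = 1

1


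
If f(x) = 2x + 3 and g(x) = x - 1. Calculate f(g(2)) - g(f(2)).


f(g(2)) = 5
g(f(2)) = 6
Difference = -1

-1


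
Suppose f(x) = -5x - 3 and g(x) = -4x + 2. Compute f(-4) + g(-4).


35


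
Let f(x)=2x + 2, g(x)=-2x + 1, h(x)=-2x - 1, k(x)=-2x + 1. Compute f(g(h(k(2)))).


k(2) = -3
h(-3) = 5
g(5) = -9
f(-9) = -16

-16


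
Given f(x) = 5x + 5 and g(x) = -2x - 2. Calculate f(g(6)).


g(6) = -14
f(-14) = -65

-65


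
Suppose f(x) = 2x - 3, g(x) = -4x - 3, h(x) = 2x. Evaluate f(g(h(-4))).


55


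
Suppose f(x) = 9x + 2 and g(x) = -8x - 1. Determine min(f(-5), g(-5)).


f(-5) = -43
g(-5) = 39
min = -43

-43


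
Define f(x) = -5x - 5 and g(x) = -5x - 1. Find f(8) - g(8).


f(8) = -45
g(8) = -41
Difference = -4

-4


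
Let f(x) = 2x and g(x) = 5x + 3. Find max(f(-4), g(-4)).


f(-4) = -8
g(-4) = -17
max = -8

-8


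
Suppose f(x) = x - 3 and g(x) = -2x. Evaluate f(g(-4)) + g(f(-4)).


f(g(-4)) = 5
g(f(-4)) = 14
Sum = 19

19


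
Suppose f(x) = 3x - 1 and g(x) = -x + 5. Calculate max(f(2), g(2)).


f(2) = 5
g(2) = 3
max = 5

5


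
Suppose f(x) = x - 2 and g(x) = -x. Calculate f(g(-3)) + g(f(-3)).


6


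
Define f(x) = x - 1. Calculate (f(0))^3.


f(0) = -1
(-1)^3 = -1

-1


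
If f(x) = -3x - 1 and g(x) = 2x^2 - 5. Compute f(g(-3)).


g(-3) = 13
f(13) = -40

-40


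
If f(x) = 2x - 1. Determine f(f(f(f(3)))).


f(3) = 5
f(5) = 9
f(9) = 17
f(17) = 33

33


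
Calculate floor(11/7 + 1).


11/7 = 1.5714
1.5714 + 1 = 2.5714
floor(2.5714) = 2

2


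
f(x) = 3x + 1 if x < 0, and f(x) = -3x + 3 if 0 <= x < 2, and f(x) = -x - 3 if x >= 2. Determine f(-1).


-1 satisfies x < 0
f(-1) = -2

-2


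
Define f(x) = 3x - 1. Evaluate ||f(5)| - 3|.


f(5) = 14
|14| = 14
|14 - 3| = 11

11


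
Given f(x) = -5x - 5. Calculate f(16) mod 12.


f(16) = -85
-85 mod 12 = 11

11


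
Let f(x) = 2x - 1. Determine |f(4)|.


f(4) = 7
|7| = 7

7


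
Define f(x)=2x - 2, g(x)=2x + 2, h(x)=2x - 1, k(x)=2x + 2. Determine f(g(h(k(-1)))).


k(-1) = 0
h(0) = -1
g(-1) = 0
f(0) = -2

-2


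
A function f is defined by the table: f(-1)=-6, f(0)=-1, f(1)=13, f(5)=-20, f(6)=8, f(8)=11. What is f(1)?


Reading from the table at x = 1

13


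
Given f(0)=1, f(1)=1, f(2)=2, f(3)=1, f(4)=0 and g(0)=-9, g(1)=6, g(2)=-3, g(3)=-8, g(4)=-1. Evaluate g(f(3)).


f(3) = 1
g(1) = 6

6


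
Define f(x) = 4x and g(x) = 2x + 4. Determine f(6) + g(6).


f(6) = 24
g(6) = 16
Sum = 40

40


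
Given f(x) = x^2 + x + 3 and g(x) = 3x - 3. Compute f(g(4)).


g(4) = 9
f(9) = 1*(9)^2 + 1*(9) + 3 = 93

93


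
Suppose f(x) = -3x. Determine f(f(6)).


f(6) = -18
f(-18) = 54

54


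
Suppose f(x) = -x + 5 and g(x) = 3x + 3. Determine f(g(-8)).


g(-8) = -21
f(-21) = 26

26


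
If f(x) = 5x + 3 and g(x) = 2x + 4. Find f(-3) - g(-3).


f(-3) = -12
g(-3) = -2
Difference = -10

-10


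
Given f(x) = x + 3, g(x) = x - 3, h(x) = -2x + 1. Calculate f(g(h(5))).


h(5) = -9
g(-9) = -12
f(-12) = -9

-9


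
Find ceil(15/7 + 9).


15/7 = 2.1429
2.1429 + 9 = 11.1429
ceil(11.1429) = 12

12


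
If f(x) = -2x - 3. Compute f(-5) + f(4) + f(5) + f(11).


f(-5) = 7
f(4) = -11
f(5) = -13
f(11) = -25
Sum = -42

-42


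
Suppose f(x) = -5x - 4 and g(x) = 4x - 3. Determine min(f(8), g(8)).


f(8) = -44
g(8) = 29
min = -44

-44


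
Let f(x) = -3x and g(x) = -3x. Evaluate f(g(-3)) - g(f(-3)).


f(g(-3)) = -27
g(f(-3)) = -27
Difference = 0

0


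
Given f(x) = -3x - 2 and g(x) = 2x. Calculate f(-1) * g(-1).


f(-1) = 1
g(-1) = -2
Product = -2

-2


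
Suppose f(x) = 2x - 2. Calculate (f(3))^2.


f(3) = 4
(4)^2 = 16

16


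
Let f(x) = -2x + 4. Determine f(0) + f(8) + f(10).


f(0) = 4
f(8) = -12
f(10) = -16
Sum = -24

-24


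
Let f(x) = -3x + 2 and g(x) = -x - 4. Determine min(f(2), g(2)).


-6


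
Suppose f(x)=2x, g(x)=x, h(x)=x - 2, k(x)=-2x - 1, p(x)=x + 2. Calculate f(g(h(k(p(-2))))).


-6


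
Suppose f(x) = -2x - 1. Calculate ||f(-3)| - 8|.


f(-3) = 5
|5| = 5
|5 - 8| = 3

3


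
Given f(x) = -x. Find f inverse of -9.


Solve -x = -9
x = (-9) / (-1) = 9

9


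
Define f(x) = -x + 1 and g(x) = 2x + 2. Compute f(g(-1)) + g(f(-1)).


f(g(-1)) = 1
g(f(-1)) = 6
Sum = 7

7


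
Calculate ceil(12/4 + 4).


12/4 = 3
3 + 4 = 7
ceil(7) = 7

7


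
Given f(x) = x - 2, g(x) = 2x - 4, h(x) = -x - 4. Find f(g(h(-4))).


h(-4) = 0
g(0) = -4
f(-4) = -6

-6


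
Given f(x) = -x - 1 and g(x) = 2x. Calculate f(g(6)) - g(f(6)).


f(g(6)) = -13
g(f(6)) = -14
Difference = 1

1


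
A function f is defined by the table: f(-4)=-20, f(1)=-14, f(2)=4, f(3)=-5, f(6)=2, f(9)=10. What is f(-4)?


-20


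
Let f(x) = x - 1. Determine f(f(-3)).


f(-3) = -4
f(-4) = -5

-5


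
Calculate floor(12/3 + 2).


12/3 = 4
4 + 2 = 6
floor(6) = 6

6


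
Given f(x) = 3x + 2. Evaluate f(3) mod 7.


f(3) = 11
11 mod 7 = 4

4


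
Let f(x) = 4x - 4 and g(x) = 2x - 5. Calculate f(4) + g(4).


f(4) = 12
g(4) = 3
Sum = 15

15


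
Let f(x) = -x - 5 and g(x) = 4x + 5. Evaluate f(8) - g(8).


f(8) = -13
g(8) = 37
Difference = -50

-50


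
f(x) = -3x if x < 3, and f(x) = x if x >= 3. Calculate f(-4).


12


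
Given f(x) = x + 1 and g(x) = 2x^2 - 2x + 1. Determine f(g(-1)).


g(-1) = 5
f(5) = 6

6


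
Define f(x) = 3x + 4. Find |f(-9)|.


f(-9) = -23
|-23| = 23

23


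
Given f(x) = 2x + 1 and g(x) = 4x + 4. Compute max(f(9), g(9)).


40


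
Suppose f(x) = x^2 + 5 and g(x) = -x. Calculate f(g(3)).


g(3) = -3
f(-3) = 1*(-3)^2 + 5 = 14

14


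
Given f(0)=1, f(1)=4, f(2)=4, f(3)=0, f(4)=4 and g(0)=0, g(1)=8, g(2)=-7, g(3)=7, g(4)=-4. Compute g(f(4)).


f(4) = 4
g(4) = -4

-4


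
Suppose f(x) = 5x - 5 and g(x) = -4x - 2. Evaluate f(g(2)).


g(2) = -10
f(-10) = -55

-55


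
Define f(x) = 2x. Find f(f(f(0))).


f(0) = 0
f(0) = 0
f(0) = 0

0


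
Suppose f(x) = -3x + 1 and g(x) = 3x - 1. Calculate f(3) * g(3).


-64


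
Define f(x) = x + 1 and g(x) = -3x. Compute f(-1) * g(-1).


f(-1) = 0
g(-1) = 3
Product = 0

0


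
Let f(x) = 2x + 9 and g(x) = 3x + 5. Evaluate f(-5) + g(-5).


f(-5) = -1
g(-5) = -10
Sum = -11

-11


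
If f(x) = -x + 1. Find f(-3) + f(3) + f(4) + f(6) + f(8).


f(-3) = 4
f(3) = -2
f(4) = -3
f(6) = -5
f(8) = -7
Sum = -13

-13


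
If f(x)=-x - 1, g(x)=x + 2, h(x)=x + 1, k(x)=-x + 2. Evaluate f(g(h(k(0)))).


-6


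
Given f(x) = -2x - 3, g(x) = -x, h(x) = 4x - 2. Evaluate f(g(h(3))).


h(3) = 10
g(10) = -10
f(-10) = 17

17


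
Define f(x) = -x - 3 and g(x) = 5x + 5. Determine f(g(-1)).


-3


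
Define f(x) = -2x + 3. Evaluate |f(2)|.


f(2) = -1
|-1| = 1

1


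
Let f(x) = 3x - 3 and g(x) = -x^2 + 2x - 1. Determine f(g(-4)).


g(-4) = -25
f(-25) = -78

-78


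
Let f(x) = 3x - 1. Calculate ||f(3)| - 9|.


f(3) = 8
|8| = 8
|8 - 9| = 1

1


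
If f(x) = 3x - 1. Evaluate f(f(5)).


41


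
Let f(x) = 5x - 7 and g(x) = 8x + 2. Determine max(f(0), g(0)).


f(0) = -7
g(0) = 2
max = 2

2


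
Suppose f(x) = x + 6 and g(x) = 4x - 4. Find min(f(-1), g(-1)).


f(-1) = 5
g(-1) = -8
min = -8

-8


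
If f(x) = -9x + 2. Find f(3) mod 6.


5


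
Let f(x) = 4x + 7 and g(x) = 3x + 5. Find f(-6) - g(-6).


-4


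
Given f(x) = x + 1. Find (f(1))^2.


f(1) = 2
(2)^2 = 4

4


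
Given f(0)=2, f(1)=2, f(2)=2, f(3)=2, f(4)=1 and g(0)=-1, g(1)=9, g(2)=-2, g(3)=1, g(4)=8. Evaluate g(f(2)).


-2


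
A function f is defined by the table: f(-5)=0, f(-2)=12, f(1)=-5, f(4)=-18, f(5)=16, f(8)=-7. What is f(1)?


-5


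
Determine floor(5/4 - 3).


5/4 = 1.25
1.25 - 3 = -1.75
floor(-1.75) = -2

-2


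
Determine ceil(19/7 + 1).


19/7 = 2.7143
2.7143 + 1 = 3.7143
ceil(3.7143) = 4

4


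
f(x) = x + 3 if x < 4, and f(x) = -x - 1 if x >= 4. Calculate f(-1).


-1 satisfies x < 4
f(-1) = 2

2


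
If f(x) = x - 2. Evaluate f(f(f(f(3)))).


f(3) = 1
f(1) = -1
f(-1) = -3
f(-3) = -5

-5


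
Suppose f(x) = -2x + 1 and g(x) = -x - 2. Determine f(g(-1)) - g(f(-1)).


8


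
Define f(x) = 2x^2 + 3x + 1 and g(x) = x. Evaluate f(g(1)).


g(1) = 1
f(1) = 2*(1)^2 + 3*(1) + 1 = 6

6


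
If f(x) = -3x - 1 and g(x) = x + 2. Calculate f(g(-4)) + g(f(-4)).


f(g(-4)) = 5
g(f(-4)) = 13
Sum = 18

18


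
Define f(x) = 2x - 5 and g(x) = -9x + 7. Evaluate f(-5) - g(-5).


f(-5) = -15
g(-5) = 52
Difference = -67

-67


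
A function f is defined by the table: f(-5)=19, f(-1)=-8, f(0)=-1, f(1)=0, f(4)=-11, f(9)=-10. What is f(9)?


Reading from the table at x = 9

-10


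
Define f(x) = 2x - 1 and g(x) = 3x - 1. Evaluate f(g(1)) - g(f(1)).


f(g(1)) = 3
g(f(1)) = 2
Difference = 1

1


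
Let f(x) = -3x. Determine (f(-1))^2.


f(-1) = 3
(3)^2 = 9

9


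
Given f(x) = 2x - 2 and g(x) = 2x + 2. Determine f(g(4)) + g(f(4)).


f(g(4)) = 18
g(f(4)) = 14
Sum = 32

32


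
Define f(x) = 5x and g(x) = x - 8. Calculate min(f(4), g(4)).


f(4) = 20
g(4) = -4
min = -4

-4


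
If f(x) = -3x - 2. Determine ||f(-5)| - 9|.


f(-5) = 13
|13| = 13
|13 - 9| = 4

4


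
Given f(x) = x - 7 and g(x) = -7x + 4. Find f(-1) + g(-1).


f(-1) = -8
g(-1) = 11
Sum = 3

3


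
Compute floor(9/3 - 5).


9/3 = 3
3 - 5 = -2
floor(-2) = -2

-2


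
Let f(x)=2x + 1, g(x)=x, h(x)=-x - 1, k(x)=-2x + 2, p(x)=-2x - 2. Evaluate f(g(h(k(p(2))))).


p(2) = -6
k(-6) = 14
h(14) = -15
g(-15) = -15
f(-15) = -29

-29


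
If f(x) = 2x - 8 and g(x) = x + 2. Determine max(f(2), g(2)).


f(2) = -4
g(2) = 4
max = 4

4


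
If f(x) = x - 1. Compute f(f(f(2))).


f(2) = 1
f(1) = 0
f(0) = -1

-1


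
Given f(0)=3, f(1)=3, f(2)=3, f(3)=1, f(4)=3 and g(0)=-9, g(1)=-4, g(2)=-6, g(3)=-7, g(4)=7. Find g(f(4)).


f(4) = 3
g(3) = -7

-7


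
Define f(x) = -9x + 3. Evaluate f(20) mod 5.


f(20) = -177
-177 mod 5 = 3

3


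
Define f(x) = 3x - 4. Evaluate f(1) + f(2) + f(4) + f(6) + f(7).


f(1) = -1
f(2) = 2
f(4) = 8
f(6) = 14
f(7) = 17
Sum = 40

40


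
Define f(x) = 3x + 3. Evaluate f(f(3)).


f(3) = 12
f(12) = 39

39


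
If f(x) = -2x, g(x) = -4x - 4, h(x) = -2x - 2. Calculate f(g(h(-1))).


h(-1) = 0
g(0) = -4
f(-4) = 8

8


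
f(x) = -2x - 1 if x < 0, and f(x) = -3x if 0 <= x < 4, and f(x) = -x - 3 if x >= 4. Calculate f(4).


4 satisfies x >= 4
f(4) = -7

-7


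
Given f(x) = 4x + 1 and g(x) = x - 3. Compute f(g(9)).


g(9) = 6
f(6) = 25

25


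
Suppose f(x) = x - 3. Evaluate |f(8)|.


f(8) = 5
|5| = 5

5


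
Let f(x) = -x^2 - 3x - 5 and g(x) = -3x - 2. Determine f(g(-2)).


g(-2) = 4
f(4) = (-1)*(4)^2 - 3*(4) - 5 = -33

-33


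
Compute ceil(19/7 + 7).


19/7 = 2.7143
2.7143 + 7 = 9.7143
ceil(9.7143) = 10

10


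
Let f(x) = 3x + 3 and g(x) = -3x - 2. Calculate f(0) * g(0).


-6


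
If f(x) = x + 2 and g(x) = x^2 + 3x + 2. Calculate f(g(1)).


8


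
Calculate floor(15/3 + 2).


15/3 = 5
5 + 2 = 7
floor(7) = 7

7


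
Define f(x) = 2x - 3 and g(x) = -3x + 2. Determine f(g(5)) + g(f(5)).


f(g(5)) = -29
g(f(5)) = -19
Sum = -48

-48


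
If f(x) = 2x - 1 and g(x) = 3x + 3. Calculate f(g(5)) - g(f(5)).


f(g(5)) = 35
g(f(5)) = 30
Difference = 5

5


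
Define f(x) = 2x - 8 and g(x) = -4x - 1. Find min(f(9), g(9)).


f(9) = 10
g(9) = -37
min = -37

-37


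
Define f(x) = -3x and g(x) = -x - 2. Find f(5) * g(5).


105


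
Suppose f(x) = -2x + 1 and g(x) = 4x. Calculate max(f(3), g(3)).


f(3) = -5
g(3) = 12
max = 12

12


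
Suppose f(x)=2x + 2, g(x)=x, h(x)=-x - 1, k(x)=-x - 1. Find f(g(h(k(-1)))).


0


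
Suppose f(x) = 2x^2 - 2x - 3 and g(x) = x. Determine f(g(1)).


g(1) = 1
f(1) = 2*(1)^2 - 2*(1) - 3 = -3

-3


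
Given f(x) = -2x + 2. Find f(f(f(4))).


-26


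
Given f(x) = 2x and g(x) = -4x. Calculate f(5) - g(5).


f(5) = 10
g(5) = -20
Difference = 30

30


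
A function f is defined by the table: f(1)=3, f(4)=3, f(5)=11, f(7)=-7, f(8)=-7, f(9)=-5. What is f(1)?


Reading from the table at x = 1

3


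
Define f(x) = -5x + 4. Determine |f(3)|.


f(3) = -11
|-11| = 11

11


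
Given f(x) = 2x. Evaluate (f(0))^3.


0


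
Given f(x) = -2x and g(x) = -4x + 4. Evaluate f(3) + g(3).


f(3) = -6
g(3) = -8
Sum = -14

-14


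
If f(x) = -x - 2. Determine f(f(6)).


f(6) = -8
f(-8) = 6

6


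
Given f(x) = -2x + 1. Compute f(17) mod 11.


f(17) = -33
-33 mod 11 = 0

0


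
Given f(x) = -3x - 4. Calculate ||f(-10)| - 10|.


f(-10) = 26
|26| = 26
|26 - 10| = 16

16


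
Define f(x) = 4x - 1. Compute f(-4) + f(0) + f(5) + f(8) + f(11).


75


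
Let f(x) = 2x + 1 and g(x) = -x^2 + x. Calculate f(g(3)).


g(3) = -6
f(-6) = -11

-11


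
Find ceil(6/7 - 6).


-5


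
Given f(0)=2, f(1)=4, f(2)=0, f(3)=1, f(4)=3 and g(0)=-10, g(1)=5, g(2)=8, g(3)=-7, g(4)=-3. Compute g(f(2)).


-10


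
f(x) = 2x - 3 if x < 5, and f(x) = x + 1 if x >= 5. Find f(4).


4 satisfies x < 5
f(4) = 5

5


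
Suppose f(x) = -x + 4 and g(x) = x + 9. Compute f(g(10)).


-15


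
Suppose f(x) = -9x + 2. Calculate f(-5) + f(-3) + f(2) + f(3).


35


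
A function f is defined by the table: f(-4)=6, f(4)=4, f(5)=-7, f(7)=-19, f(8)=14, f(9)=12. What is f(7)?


-19


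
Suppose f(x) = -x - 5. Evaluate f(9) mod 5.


f(9) = -14
-14 mod 5 = 1

1


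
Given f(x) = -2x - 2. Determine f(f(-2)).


f(-2) = 2
f(2) = -6

-6


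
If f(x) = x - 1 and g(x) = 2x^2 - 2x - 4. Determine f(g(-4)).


g(-4) = 36
f(36) = 35

35


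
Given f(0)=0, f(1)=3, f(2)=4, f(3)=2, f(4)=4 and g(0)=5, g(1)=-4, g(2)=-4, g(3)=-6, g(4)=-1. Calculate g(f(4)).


f(4) = 4
g(4) = -1

-1


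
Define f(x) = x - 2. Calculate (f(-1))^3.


f(-1) = -3
(-3)^3 = -27

-27


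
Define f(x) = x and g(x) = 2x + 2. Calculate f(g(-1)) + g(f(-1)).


f(g(-1)) = 0
g(f(-1)) = 0
Sum = 0

0


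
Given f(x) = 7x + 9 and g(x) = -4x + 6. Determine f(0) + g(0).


f(0) = 9
g(0) = 6
Sum = 15

15


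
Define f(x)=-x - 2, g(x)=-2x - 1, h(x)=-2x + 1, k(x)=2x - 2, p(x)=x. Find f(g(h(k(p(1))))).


1


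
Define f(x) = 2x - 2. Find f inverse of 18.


10


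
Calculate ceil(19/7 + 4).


19/7 = 2.7143
2.7143 + 4 = 6.7143
ceil(6.7143) = 7

7


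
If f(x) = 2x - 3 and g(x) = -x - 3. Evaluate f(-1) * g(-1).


10


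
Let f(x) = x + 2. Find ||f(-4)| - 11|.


f(-4) = -2
|-2| = 2
|2 - 11| = 9

9


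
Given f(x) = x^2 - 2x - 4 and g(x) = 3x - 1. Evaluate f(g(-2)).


g(-2) = -7
f(-7) = 1*(-7)^2 - 2*(-7) - 4 = 59

59


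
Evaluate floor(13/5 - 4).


-2


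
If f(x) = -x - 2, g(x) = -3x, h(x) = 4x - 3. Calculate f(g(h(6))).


61


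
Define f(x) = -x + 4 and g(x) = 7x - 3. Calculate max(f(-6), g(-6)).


10


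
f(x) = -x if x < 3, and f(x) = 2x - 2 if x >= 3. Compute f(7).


7 satisfies x >= 3
f(7) = 12

12


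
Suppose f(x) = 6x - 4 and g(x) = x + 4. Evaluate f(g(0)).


g(0) = 4
f(4) = 20

20


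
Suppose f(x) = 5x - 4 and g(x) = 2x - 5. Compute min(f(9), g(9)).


f(9) = 41
g(9) = 13
min = 13

13


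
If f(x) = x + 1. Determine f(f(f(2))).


f(2) = 3
f(3) = 4
f(4) = 5

5


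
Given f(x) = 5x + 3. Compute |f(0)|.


3


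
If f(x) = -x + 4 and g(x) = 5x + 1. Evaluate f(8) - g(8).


f(8) = -4
g(8) = 41
Difference = -45

-45


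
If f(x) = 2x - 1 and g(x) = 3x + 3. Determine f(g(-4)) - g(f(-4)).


f(g(-4)) = -19
g(f(-4)) = -24
Difference = 5

5


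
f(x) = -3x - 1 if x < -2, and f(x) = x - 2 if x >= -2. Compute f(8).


8 satisfies x >= -2
f(8) = 6

6


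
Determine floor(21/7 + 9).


21/7 = 3
3 + 9 = 12
floor(12) = 12

12


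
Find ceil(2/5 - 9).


2/5 = 0.4
0.4 - 9 = -8.6
ceil(-8.6) = -8

-8


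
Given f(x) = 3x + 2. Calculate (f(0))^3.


f(0) = 2
(2)^3 = 8

8


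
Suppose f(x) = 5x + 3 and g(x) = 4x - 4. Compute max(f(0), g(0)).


f(0) = 3
g(0) = -4
max = 3

3


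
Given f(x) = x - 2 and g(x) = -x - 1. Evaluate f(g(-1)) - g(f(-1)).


f(g(-1)) = -2
g(f(-1)) = 2
Difference = -4

-4


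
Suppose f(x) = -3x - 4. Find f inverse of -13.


Solve -3x - 4 = -13
x = (-13 + 4) / (-3) = 3

3


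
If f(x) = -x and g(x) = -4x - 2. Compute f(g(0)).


g(0) = -2
f(-2) = 2

2


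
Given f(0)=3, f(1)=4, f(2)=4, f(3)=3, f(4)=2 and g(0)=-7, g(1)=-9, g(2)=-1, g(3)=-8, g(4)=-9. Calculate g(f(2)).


f(2) = 4
g(4) = -9

-9


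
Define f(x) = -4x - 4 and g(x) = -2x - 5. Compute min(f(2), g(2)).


-12


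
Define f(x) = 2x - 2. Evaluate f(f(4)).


f(4) = 6
f(6) = 10

10


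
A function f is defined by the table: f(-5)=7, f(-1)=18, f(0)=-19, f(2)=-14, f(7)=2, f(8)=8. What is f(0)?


Reading from the table at x = 0

-19


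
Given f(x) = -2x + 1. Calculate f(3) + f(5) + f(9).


f(3) = -5
f(5) = -9
f(9) = -17
Sum = -31

-31


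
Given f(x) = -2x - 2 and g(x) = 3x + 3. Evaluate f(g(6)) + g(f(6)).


f(g(6)) = -44
g(f(6)) = -39
Sum = -83

-83


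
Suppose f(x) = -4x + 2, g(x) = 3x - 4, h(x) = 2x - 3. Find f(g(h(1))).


h(1) = -1
g(-1) = -7
f(-7) = 30

30


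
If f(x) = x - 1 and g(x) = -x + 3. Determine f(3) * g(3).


0


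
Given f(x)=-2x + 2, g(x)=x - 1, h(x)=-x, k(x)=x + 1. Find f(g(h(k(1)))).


k(1) = 2
h(2) = -2
g(-2) = -3
f(-3) = 8

8


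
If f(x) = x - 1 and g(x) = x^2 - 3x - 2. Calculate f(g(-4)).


g(-4) = 26
f(26) = 25

25


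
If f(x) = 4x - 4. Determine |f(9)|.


f(9) = 32
|32| = 32

32


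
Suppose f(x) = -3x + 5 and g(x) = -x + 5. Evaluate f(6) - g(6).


-12


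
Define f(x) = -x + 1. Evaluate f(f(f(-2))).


f(-2) = 3
f(3) = -2
f(-2) = 3

3


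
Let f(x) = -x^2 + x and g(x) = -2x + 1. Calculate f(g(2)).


-12


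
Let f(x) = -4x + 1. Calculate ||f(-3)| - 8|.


5


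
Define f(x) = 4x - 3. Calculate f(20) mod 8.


f(20) = 77
77 mod 8 = 5

5


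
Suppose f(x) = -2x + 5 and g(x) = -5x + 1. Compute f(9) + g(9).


-57


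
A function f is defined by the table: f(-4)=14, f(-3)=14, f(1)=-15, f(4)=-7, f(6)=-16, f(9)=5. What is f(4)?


Reading from the table at x = 4

-7


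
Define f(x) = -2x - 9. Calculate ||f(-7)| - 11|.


f(-7) = 5
|5| = 5
|5 - 11| = 6

6


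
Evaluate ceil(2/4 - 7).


2/4 = 0.5
0.5 - 7 = -6.5
ceil(-6.5) = -6

-6


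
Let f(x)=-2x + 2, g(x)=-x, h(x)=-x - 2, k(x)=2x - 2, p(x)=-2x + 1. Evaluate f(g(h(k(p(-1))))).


p(-1) = 3
k(3) = 4
h(4) = -6
g(-6) = 6
f(6) = -10

-10


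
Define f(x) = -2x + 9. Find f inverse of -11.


Solve -2x + 9 = -11
x = (-11 - 9) / (-2) = 10

10


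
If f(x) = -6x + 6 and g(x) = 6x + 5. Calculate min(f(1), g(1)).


f(1) = 0
g(1) = 11
min = 0

0


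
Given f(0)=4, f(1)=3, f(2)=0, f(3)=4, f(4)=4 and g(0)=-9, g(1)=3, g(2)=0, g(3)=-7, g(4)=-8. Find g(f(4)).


-8


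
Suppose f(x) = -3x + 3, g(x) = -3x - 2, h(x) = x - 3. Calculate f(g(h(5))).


h(5) = 2
g(2) = -8
f(-8) = 27

27


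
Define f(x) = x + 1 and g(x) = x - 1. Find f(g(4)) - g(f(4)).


0


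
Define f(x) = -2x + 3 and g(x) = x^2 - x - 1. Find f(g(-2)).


g(-2) = 5
f(5) = -7

-7


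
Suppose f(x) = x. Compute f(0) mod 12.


f(0) = 0
0 mod 12 = 0

0


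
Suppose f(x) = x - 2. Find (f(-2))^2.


16


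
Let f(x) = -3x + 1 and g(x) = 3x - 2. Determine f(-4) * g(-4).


f(-4) = 13
g(-4) = -14
Product = -182

-182


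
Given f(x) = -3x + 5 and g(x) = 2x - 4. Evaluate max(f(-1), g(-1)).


f(-1) = 8
g(-1) = -6
max = 8

8


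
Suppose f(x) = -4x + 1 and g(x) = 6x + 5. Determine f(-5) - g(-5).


f(-5) = 21
g(-5) = -25
Difference = 46

46


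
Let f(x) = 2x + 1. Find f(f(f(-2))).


f(-2) = -3
f(-3) = -5
f(-5) = -9

-9


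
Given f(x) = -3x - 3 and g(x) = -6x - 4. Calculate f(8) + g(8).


f(8) = -27
g(8) = -52
Sum = -79

-79


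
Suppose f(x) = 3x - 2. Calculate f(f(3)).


f(3) = 7
f(7) = 19

19


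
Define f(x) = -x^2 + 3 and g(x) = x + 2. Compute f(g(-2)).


g(-2) = 0
f(0) = (-1)*(0)^2 + 3 = 3

3


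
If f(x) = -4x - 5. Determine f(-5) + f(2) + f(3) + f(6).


f(-5) = 15
f(2) = -13
f(3) = -17
f(6) = -29
Sum = -44

-44


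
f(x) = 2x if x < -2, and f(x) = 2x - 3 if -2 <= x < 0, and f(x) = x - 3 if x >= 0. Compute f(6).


6 satisfies x >= 0
f(6) = 3

3
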